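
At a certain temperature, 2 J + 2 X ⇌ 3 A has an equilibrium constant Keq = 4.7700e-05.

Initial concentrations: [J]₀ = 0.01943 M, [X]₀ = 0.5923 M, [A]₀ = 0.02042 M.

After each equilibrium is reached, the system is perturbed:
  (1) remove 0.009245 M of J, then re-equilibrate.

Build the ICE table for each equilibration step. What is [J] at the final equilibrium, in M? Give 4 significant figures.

[J]_eq = 0.02242 M

Q₀ = 0.06429 vs Keq = 4.7700e-05 ⇒ Q>K, reverse
Step 1:
                  J         X         A
  init      0.01943    0.5923   0.02042
  Δ          0.0119    0.0119  -0.01784
  eq        0.03133    0.6042  0.002576
  solve Keq expr → x = -0.005948; check Q = 4.7700e-05
Then remove 0.009245 M of J.
Step 2:
                  J         X         A
  init      0.02208    0.6042  0.002576
  Δ       3.4256e-04 3.4256e-04 -5.1384e-04
  eq        0.02242    0.6045  0.002062
  solve Keq expr → x = -1.7128e-04; check Q = 4.7700e-05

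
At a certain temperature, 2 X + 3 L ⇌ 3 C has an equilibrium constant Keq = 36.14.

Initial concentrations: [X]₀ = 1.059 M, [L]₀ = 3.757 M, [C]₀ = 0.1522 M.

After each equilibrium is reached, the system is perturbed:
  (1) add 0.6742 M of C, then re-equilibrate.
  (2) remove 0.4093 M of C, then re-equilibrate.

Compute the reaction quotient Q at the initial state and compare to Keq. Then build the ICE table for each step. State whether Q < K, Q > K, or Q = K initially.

Q₀ = 5.9283e-05; Q < K (proceeds forward)

Q₀ = 5.9283e-05 vs Keq = 36.14 ⇒ Q<K, forward
Step 1:
                    X           L           C
  init          1.059       3.757      0.1522
  Δ           -0.9635      -1.445       1.445
  eq          0.09554       2.312       1.597
  solve Keq expr → x = 0.4817; check Q = 36.14
Then add 0.6742 M of C.
Step 2:
                    X           L           C
  init        0.09554       2.312       2.272
  Δ           0.05102     0.07653    -0.07653
  eq           0.1466       2.388       2.195
  solve Keq expr → x = -0.02551; check Q = 36.14
Then remove 0.4093 M of C.
Step 3:
                    X           L           C
  init         0.1466       2.388       1.786
  Δ          -0.03136    -0.04703     0.04703
  eq           0.1152       2.341       1.833
  solve Keq expr → x = 0.01568; check Q = 36.14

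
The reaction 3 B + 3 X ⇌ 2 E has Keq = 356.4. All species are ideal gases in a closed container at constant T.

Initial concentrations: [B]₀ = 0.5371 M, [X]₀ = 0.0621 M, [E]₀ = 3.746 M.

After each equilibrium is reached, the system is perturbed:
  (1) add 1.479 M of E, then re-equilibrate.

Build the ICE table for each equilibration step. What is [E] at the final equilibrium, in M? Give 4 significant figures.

[E]_eq = 4.969 M

Q₀ = 3.7818e+05 vs Keq = 356.4 ⇒ Q>K, reverse
Step 1:
                  B         X         E
  init       0.5371    0.0621     3.746
  Δ          0.3197    0.3197   -0.2132
  eq         0.8568    0.3818     3.533
  solve Keq expr → x = -0.1066; check Q = 356.4
Then add 1.479 M of E.
Step 2:
                  B         X         E
  init       0.8568    0.3818     5.012
  Δ         0.06413   0.06413  -0.04275
  eq          0.921     0.446     4.969
  solve Keq expr → x = -0.02138; check Q = 356.4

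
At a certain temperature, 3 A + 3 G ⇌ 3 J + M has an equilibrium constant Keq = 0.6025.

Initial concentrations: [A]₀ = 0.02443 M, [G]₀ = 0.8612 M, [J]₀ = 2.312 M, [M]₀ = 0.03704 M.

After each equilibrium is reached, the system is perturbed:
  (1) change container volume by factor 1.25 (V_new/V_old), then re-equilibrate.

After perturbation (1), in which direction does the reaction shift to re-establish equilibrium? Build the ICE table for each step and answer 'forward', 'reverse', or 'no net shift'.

Q₀ = 4.9153e+04 vs Keq = 0.6025 ⇒ Q>K, reverse
Step 1:
                    A           G           J           M
  I           0.02443      0.8612       2.312     0.03704
  C            0.1107      0.1107     -0.1107    -0.03691
  E            0.1352      0.9719       2.201  1.2807e-04
  solve Keq expr → x = -0.03691; check Q = 0.6025
Then change container volume by factor 1.25 (V_new/V_old).
Step 2:
                    A           G           J           M
  I            0.1081      0.7775       1.761  1.0246e-04
  C        1.0993e-04  1.0993e-04 -1.0993e-04 -3.6644e-05
  E            0.1082      0.7777       1.761  6.5813e-05
  solve Keq expr → x = -3.6644e-05; check Q = 0.6025

Direction: reverse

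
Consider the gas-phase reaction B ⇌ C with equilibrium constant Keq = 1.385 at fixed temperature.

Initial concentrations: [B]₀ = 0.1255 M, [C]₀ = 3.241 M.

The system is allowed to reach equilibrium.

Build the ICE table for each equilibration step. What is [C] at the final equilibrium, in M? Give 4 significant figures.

Q₀ = 25.82 vs Keq = 1.385 ⇒ Q>K, reverse
Step 1:
                   B          C
  init        0.1255      3.241
  Δ            1.286     -1.286
  eq           1.412      1.955
  solve Keq expr → x = -1.286; check Q = 1.385

[C]_eq = 1.955 M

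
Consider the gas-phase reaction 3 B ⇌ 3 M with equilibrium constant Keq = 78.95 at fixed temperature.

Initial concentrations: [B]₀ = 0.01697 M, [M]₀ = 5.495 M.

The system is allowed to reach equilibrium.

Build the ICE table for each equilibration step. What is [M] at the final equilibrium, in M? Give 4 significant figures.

Q₀ = 3.3951e+07 vs Keq = 78.95 ⇒ Q>K, reverse
Step 1:
                  B         M
  init      0.01697     5.495
  Δ           1.025    -1.025
  eq          1.042      4.47
  solve Keq expr → x = -0.3417; check Q = 78.95

[M]_eq = 4.47 M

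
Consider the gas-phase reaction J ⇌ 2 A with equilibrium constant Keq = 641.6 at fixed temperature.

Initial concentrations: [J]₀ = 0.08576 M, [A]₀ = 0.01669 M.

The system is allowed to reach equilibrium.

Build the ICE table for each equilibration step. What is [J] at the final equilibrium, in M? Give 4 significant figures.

[J]_eq = 5.5146e-05 M

Q₀ = 0.003248 vs Keq = 641.6 ⇒ Q<K, forward
Step 1:
                    J           A
  init        0.08576     0.01669
  Δ           -0.0857      0.1714
  eq       5.5146e-05      0.1881
  solve Keq expr → x = 0.0857; check Q = 641.6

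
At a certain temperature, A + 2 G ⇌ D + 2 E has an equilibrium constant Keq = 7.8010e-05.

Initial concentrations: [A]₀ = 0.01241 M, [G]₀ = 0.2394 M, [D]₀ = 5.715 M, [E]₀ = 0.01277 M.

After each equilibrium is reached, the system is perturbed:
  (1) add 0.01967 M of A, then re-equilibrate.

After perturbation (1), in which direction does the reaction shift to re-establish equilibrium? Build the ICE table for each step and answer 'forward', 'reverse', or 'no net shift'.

Q₀ = 1.31 vs Keq = 7.8010e-05 ⇒ Q>K, reverse
Step 1:
                   A          G          D          E
  Initial    0.01241     0.2394      5.715    0.01277
  Change    0.006321    0.01264  -0.006321   -0.01264
  Equil      0.01873      0.252      5.709 1.2752e-04
  solve Keq expr → x = -0.006321; check Q = 7.8010e-05
Then add 0.01967 M of A.
Step 2:
                   A          G          D          E
  Initial     0.0384      0.252      5.709 1.2752e-04
  Change  -2.7479e-05 -5.4959e-05 2.7479e-05 5.4959e-05
  Equil      0.03837      0.252      5.709 1.8247e-04
  solve Keq expr → x = 2.7479e-05; check Q = 7.8010e-05

Direction: forward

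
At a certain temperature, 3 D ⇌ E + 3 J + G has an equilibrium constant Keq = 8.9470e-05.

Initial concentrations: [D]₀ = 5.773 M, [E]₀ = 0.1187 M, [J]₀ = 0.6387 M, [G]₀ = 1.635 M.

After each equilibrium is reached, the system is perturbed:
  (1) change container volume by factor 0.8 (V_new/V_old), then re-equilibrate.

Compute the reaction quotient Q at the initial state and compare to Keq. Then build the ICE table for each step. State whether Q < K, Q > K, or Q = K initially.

Q₀ = 2.6282e-04 vs Keq = 8.9470e-05 ⇒ Q>K, reverse
Step 1:
                   D          E          J          G
  Initial      5.773     0.1187     0.6387      1.635
  Change      0.1159   -0.03862    -0.1159   -0.03862
  Equil        5.889    0.08008     0.5228      1.596
  solve Keq expr → x = -0.03862; check Q = 8.9470e-05
Then change container volume by factor 0.8 (V_new/V_old).
Step 2:
                   D          E          J          G
  Initial      7.361     0.1001     0.6536      1.995
  Change     0.04965   -0.01655   -0.04965   -0.01655
  Equil        7.411    0.08355     0.6039      1.979
  solve Keq expr → x = -0.01655; check Q = 8.9470e-05

Q₀ = 2.6282e-04; Q > K (proceeds reverse)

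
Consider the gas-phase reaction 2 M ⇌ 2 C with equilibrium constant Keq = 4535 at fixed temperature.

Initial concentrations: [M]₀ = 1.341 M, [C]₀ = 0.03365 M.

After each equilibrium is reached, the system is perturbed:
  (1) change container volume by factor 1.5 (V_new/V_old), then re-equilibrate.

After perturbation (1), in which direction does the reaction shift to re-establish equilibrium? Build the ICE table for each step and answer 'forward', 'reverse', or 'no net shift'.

Q₀ = 6.2967e-04 vs Keq = 4535 ⇒ Q<K, forward
Step 1:
                    M           C
  init          1.341     0.03365
  Δ            -1.321       1.321
  eq          0.02011       1.355
  solve Keq expr → x = 0.6604; check Q = 4535
Then change container volume by factor 1.5 (V_new/V_old).
Step 2:
                    M           C
  init        0.01341       0.903
  Δ                 0           0
  eq          0.01341       0.903
  solve Keq expr → x = 0; check Q = 4535

Direction: no net shift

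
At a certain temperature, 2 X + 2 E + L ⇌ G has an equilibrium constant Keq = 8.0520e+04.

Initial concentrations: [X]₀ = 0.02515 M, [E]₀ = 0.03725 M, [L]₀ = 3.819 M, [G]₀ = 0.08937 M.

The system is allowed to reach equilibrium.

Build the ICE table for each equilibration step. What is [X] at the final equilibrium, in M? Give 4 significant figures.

Q₀ = 2.6663e+04 vs Keq = 8.0520e+04 ⇒ Q<K, forward
Step 1:
                  X         E         L         G
  Initial   0.02515   0.03725     3.819   0.08937
  Change  -0.006985 -0.006985 -0.003492  0.003492
  Equil     0.01817   0.03027     3.816   0.09286
  solve Keq expr → x = 0.003492; check Q = 8.0520e+04

[X]_eq = 0.01817 M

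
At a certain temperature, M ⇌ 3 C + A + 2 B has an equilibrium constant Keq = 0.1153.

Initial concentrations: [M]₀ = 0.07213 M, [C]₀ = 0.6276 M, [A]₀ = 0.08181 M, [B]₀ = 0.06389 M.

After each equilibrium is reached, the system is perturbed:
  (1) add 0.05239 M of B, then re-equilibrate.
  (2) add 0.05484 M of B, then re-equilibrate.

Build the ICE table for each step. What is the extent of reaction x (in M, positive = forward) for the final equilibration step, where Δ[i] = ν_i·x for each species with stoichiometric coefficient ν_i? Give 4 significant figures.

x = -0.006329 M

Q₀ = 0.001144 vs Keq = 0.1153 ⇒ Q<K, forward
Step 1:
                   M          C          A          B
  init       0.07213     0.6276    0.08181    0.06389
  Δ         -0.05458     0.1637    0.05458     0.1092
  eq         0.01755     0.7913     0.1364      0.173
  solve Keq expr → x = 0.05458; check Q = 0.1153
Then add 0.05239 M of B.
Step 2:
                   M          C          A          B
  init       0.01755     0.7913     0.1364     0.2254
  Δ         0.006143   -0.01843  -0.006143   -0.01229
  eq          0.0237     0.7729     0.1302     0.2131
  solve Keq expr → x = -0.006143; check Q = 0.1153
Then add 0.05484 M of B.
Step 3:
                   M          C          A          B
  init        0.0237     0.7729     0.1302      0.268
  Δ         0.006329   -0.01899  -0.006329   -0.01266
  eq         0.03002     0.7539     0.1239     0.2553
  solve Keq expr → x = -0.006329; check Q = 0.1153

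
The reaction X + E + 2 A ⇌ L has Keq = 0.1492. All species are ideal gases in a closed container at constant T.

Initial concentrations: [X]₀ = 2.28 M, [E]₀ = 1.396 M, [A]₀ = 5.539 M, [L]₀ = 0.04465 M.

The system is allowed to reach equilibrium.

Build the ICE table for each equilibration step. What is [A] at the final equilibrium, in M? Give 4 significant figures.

[A]_eq = 3.576 M

Q₀ = 4.5723e-04 vs Keq = 0.1492 ⇒ Q<K, forward
Step 1:
                  X         E         A         L
  Initial      2.28     1.396     5.539   0.04465
  Change    -0.9816   -0.9816    -1.963    0.9816
  Equil       1.298    0.4144     3.576     1.026
  solve Keq expr → x = 0.9816; check Q = 0.1492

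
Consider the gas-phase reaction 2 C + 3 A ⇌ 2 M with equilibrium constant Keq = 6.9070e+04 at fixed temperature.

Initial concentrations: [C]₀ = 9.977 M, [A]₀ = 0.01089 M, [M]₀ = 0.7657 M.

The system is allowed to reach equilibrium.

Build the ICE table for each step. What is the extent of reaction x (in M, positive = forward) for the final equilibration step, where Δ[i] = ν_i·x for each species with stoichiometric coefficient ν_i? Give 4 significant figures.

Q₀ = 4561 vs Keq = 6.9070e+04 ⇒ Q<K, forward
Step 1:
                    C           A           M
  init          9.977     0.01089      0.7657
  Δ         -0.004314   -0.006471    0.004314
  eq            9.973    0.004419        0.77
  solve Keq expr → x = 0.002157; check Q = 6.9070e+04

x = 0.002157 M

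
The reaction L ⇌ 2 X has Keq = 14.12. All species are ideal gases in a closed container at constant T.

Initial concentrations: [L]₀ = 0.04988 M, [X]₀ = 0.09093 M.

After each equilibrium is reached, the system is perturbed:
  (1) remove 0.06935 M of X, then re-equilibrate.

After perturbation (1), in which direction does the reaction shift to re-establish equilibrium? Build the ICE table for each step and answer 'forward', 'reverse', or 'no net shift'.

Direction: forward

Q₀ = 0.1658 vs Keq = 14.12 ⇒ Q<K, forward
Step 1:
                   L          X
  Initial    0.04988    0.09093
  Change    -0.04744    0.09487
  Equil     0.002445     0.1858
  solve Keq expr → x = 0.04744; check Q = 14.12
Then remove 0.06935 M of X.
Step 2:
                   L          X
  Initial   0.002445     0.1165
  Change   -0.001437   0.002873
  Equil     0.001008     0.1193
  solve Keq expr → x = 0.001437; check Q = 14.12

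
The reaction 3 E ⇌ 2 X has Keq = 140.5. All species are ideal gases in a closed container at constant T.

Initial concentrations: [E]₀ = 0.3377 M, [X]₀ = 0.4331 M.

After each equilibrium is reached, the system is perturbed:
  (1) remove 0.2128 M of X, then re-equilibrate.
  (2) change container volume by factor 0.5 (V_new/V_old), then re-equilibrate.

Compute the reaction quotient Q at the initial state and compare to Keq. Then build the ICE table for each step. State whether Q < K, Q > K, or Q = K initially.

Q₀ = 4.871; Q < K (proceeds forward)

Q₀ = 4.871 vs Keq = 140.5 ⇒ Q<K, forward
Step 1:
                   E          X
  init        0.3377     0.4331
  Δ          -0.2055      0.137
  eq          0.1322     0.5701
  solve Keq expr → x = 0.06848; check Q = 140.5
Then remove 0.2128 M of X.
Step 2:
                   E          X
  init        0.1322     0.3573
  Δ         -0.03162    0.02108
  eq          0.1006     0.3784
  solve Keq expr → x = 0.01054; check Q = 140.5
Then change container volume by factor 0.5 (V_new/V_old).
Step 3:
                   E          X
  init        0.2012     0.7567
  Δ         -0.03797    0.02532
  eq          0.1633      0.782
  solve Keq expr → x = 0.01266; check Q = 140.5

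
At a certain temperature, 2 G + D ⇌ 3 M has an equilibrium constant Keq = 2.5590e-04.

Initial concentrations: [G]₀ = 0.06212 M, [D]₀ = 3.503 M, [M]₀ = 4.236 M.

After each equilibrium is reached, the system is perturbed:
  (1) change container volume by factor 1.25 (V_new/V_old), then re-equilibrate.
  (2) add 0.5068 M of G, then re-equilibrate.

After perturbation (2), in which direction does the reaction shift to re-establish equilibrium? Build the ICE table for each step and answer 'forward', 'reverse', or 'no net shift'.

Q₀ = 5623 vs Keq = 2.5590e-04 ⇒ Q>K, reverse
Step 1:
                    G           D           M
  init        0.06212       3.503       4.236
  Δ             2.684       1.342      -4.025
  eq            2.746       4.845      0.2106
  solve Keq expr → x = -1.342; check Q = 2.5590e-04
Then change container volume by factor 1.25 (V_new/V_old).
Step 2:
                    G           D           M
  init          2.197       3.876      0.1685
  Δ                 0           0           0
  eq            2.197       3.876      0.1685
  solve Keq expr → x = 0; check Q = 2.5590e-04
Then add 0.5068 M of G.
Step 3:
                    G           D           M
  init          2.703       3.876      0.1685
  Δ          -0.01608   -0.008038     0.02411
  eq            2.687       3.868      0.1926
  solve Keq expr → x = 0.008038; check Q = 2.5590e-04

Direction: forward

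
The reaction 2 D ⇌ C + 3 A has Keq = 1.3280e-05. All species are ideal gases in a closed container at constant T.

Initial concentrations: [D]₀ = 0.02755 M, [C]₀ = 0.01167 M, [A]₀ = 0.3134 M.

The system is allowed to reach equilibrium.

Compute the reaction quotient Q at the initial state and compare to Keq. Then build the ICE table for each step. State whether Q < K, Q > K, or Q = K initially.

Q₀ = 0.4733; Q > K (proceeds reverse)

Q₀ = 0.4733 vs Keq = 1.3280e-05 ⇒ Q>K, reverse
Step 1:
                   D          C          A
  I          0.02755    0.01167     0.3134
  C          0.02334   -0.01167   -0.03501
  E          0.05089 1.5938e-06     0.2784
  solve Keq expr → x = -0.01167; check Q = 1.3280e-05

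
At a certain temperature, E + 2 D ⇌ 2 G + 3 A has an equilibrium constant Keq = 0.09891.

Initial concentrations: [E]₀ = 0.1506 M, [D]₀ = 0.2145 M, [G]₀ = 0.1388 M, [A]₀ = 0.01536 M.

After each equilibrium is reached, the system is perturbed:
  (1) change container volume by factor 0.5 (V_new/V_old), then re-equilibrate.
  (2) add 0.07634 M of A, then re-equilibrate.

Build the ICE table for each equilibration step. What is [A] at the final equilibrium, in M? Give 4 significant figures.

[A]_eq = 0.2622 M

Q₀ = 1.0076e-05 vs Keq = 0.09891 ⇒ Q<K, forward
Step 1:
                  E         D         G         A
  Initial    0.1506    0.2145    0.1388   0.01536
  Change   -0.04421  -0.08841   0.08841    0.1326
  Equil      0.1064    0.1261    0.2272     0.148
  solve Keq expr → x = 0.04421; check Q = 0.09891
Then change container volume by factor 0.5 (V_new/V_old).
Step 2:
                  E         D         G         A
  Initial    0.2128    0.2522    0.4544     0.296
  Change    0.02208   0.04417  -0.04417  -0.06625
  Equil      0.2349    0.2963    0.4103    0.2297
  solve Keq expr → x = -0.02208; check Q = 0.09891
Then add 0.07634 M of A.
Step 3:
                  E         D         G         A
  Initial    0.2349    0.2963    0.4103     0.306
  Change    0.01462   0.02925  -0.02925  -0.04387
  Equil      0.2495    0.3256     0.381    0.2622
  solve Keq expr → x = -0.01462; check Q = 0.09891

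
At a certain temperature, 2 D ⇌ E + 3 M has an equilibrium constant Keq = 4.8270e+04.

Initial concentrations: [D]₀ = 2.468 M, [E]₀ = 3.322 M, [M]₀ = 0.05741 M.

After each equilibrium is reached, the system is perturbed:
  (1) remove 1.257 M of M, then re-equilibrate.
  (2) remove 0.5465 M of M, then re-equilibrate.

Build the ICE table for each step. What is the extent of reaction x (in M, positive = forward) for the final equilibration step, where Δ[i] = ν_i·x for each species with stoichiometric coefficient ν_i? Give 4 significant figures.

x = 0.005676 M

Q₀ = 1.0320e-04 vs Keq = 4.8270e+04 ⇒ Q<K, forward
Step 1:
                   D          E          M
  init         2.468      3.322    0.05741
  Δ             -2.4        1.2        3.6
  eq         0.06771      4.522      3.658
  solve Keq expr → x = 1.2; check Q = 4.8270e+04
Then remove 1.257 M of M.
Step 2:
                   D          E          M
  init       0.06771      4.522      2.401
  Δ         -0.03061     0.0153    0.04591
  eq         0.03711      4.537      2.447
  solve Keq expr → x = 0.0153; check Q = 4.8270e+04
Then remove 0.5465 M of M.
Step 3:
                   D          E          M
  init       0.03711      4.537        1.9
  Δ         -0.01135   0.005676    0.01703
  eq         0.02576      4.543      1.917
  solve Keq expr → x = 0.005676; check Q = 4.8270e+04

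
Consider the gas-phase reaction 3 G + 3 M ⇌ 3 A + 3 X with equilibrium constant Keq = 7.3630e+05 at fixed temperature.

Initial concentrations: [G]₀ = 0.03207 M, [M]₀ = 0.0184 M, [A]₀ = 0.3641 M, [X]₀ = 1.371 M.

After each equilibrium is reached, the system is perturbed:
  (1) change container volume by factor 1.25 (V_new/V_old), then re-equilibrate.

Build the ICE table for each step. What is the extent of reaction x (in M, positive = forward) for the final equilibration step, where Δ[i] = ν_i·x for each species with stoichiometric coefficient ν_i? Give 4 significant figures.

Q₀ = 6.0537e+08 vs Keq = 7.3630e+05 ⇒ Q>K, reverse
Step 1:
                  G         M         A         X
  Initial   0.03207    0.0184    0.3641     1.371
  Change    0.04373   0.04373  -0.04373  -0.04373
  Equil      0.0758   0.06213    0.3204     1.327
  solve Keq expr → x = -0.01458; check Q = 7.3630e+05
Then change container volume by factor 1.25 (V_new/V_old).
Step 2:
                  G         M         A         X
  Initial   0.06064    0.0497    0.2563     1.062
  Change          0         0         0         0
  Equil     0.06064    0.0497    0.2563     1.062
  solve Keq expr → x = 0; check Q = 7.3630e+05

x = 0 M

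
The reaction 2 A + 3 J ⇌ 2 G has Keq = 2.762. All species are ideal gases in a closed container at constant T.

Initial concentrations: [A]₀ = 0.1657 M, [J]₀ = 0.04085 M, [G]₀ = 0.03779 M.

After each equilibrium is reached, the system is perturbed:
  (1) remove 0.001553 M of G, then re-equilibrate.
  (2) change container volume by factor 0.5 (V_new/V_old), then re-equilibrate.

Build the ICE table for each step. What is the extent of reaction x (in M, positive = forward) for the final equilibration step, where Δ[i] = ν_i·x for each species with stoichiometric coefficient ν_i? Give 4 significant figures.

Q₀ = 763 vs Keq = 2.762 ⇒ Q>K, reverse
Step 1:
                  A         J         G
  Initial    0.1657   0.04085   0.03779
  Change    0.02969   0.04453  -0.02969
  Equil      0.1954   0.08538  0.008102
  solve Keq expr → x = -0.01484; check Q = 2.762
Then remove 0.001553 M of G.
Step 2:
                  A         J         G
  Initial    0.1954   0.08538  0.006549
  Change   -0.00124  -0.00186   0.00124
  Equil      0.1941   0.08352  0.007788
  solve Keq expr → x = 6.1999e-04; check Q = 2.762
Then change container volume by factor 0.5 (V_new/V_old).
Step 3:
                  A         J         G
  Initial    0.3883     0.167   0.01558
  Change   -0.01718  -0.02576   0.01718
  Equil      0.3711    0.1413   0.03275
  solve Keq expr → x = 0.008588; check Q = 2.762

x = 0.008588 M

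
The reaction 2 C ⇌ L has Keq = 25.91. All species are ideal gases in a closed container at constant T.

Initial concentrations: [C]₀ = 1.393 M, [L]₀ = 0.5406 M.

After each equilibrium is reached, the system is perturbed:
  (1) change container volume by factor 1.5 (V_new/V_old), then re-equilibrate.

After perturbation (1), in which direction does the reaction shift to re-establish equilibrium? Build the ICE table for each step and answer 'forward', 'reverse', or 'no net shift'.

Q₀ = 0.2786 vs Keq = 25.91 ⇒ Q<K, forward
Step 1:
                  C         L
  Initial     1.393    0.5406
  Change     -1.184     0.592
  Equil      0.2091     1.133
  solve Keq expr → x = 0.592; check Q = 25.91
Then change container volume by factor 1.5 (V_new/V_old).
Step 2:
                  C         L
  Initial    0.1394     0.755
  Change    0.02964  -0.01482
  Equil       0.169    0.7402
  solve Keq expr → x = -0.01482; check Q = 25.91

Direction: reverse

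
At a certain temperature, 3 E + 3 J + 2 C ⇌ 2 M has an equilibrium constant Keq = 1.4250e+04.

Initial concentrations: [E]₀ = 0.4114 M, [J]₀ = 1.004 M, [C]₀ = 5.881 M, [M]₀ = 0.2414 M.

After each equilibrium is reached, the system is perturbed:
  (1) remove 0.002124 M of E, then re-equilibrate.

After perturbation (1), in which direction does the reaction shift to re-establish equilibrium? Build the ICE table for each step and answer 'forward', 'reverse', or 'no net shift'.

Q₀ = 0.02391 vs Keq = 1.4250e+04 ⇒ Q<K, forward
Step 1:
                    E           J           C           M
  init         0.4114       1.004       5.881      0.2414
  Δ           -0.3977     -0.3977     -0.2651      0.2651
  eq          0.01368      0.6063       5.616      0.5065
  solve Keq expr → x = 0.1326; check Q = 1.4250e+04
Then remove 0.002124 M of E.
Step 2:
                    E           J           C           M
  init        0.01156      0.6063       5.616      0.5065
  Δ          0.002051    0.002051    0.001367   -0.001367
  eq          0.01361      0.6083       5.617      0.5052
  solve Keq expr → x = -6.8370e-04; check Q = 1.4250e+04

Direction: reverse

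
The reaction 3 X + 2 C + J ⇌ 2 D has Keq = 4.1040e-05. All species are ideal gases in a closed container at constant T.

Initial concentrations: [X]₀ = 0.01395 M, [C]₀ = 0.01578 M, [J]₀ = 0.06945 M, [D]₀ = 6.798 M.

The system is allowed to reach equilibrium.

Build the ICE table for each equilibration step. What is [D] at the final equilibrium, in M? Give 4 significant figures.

Q₀ = 9.8436e+11 vs Keq = 4.1040e-05 ⇒ Q>K, reverse
Step 1:
                  X         C         J         D
  I         0.01395   0.01578   0.06945     6.798
  C           8.155     5.436     2.718    -5.436
  E           8.169     5.452     2.788     1.362
  solve Keq expr → x = -2.718; check Q = 4.1040e-05

[D]_eq = 1.362 M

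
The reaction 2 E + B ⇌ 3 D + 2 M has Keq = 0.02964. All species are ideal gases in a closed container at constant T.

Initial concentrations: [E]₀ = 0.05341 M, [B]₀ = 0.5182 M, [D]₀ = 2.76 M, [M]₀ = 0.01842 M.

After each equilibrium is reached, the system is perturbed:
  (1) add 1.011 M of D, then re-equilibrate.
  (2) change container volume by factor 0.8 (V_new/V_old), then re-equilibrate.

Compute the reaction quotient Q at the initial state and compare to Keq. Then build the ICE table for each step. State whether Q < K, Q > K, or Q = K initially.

Q₀ = 4.826; Q > K (proceeds reverse)

Q₀ = 4.826 vs Keq = 0.02964 ⇒ Q>K, reverse
Step 1:
                    E           B           D           M
  Initial     0.05341      0.5182        2.76     0.01842
  Change      0.01649    0.008245    -0.02473    -0.01649
  Equil        0.0699      0.5264       2.735     0.00193
  solve Keq expr → x = -0.008245; check Q = 0.02964
Then add 1.011 M of D.
Step 2:
                    E           B           D           M
  Initial      0.0699      0.5264       3.746     0.00193
  Change   7.1276e-04  3.5638e-04   -0.001069 -7.1276e-04
  Equil       0.07061      0.5268       3.745    0.001217
  solve Keq expr → x = -3.5638e-04; check Q = 0.02964
Then change container volume by factor 0.8 (V_new/V_old).
Step 3:
                    E           B           D           M
  Initial     0.08827      0.6585       4.681    0.001522
  Change   2.9990e-04  1.4995e-04 -4.4985e-04 -2.9990e-04
  Equil       0.08857      0.6587       4.681    0.001222
  solve Keq expr → x = -1.4995e-04; check Q = 0.02964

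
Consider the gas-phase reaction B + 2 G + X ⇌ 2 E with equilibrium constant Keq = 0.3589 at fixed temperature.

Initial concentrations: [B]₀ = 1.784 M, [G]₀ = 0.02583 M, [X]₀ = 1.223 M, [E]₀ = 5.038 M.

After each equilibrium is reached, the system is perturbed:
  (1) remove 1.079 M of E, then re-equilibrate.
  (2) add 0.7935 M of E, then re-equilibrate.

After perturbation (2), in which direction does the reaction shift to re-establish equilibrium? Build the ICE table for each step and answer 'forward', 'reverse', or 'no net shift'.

Q₀ = 1.7436e+04 vs Keq = 0.3589 ⇒ Q>K, reverse
Step 1:
                  B         G         X         E
  I           1.784   0.02583     1.223     5.038
  C           1.003     2.006     1.003    -2.006
  E           2.787     2.032     2.226     3.032
  solve Keq expr → x = -1.003; check Q = 0.3589
Then remove 1.079 M of E.
Step 2:
                  B         G         X         E
  I           2.787     2.032     2.226     1.953
  C         -0.1801   -0.3601   -0.1801    0.3601
  E           2.607     1.672     2.046     2.313
  solve Keq expr → x = 0.1801; check Q = 0.3589
Then add 0.7935 M of E.
Step 3:
                  B         G         X         E
  I           2.607     1.672     2.046     3.107
  C          0.1337    0.2673    0.1337   -0.2673
  E           2.741     1.939      2.18     2.839
  solve Keq expr → x = -0.1337; check Q = 0.3589

Direction: reverse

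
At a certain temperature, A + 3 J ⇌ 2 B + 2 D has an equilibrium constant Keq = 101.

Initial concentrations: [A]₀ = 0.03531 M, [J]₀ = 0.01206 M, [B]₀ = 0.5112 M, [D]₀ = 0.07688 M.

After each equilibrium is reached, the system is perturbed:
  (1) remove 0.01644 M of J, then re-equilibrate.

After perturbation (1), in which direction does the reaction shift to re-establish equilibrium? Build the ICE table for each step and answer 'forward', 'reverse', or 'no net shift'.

Q₀ = 2.4938e+04 vs Keq = 101 ⇒ Q>K, reverse
Step 1:
                   A          J          B          D
  I          0.03531    0.01206     0.5112    0.07688
  C          0.01278    0.03833   -0.02555   -0.02555
  E          0.04809    0.05039     0.4856    0.05133
  solve Keq expr → x = -0.01278; check Q = 101
Then remove 0.01644 M of J.
Step 2:
                   A          J          B          D
  I          0.04809    0.03395     0.4856    0.05133
  C         0.003449    0.01035  -0.006899  -0.006899
  E          0.05154     0.0443     0.4787    0.04443
  solve Keq expr → x = -0.003449; check Q = 101

Direction: reverse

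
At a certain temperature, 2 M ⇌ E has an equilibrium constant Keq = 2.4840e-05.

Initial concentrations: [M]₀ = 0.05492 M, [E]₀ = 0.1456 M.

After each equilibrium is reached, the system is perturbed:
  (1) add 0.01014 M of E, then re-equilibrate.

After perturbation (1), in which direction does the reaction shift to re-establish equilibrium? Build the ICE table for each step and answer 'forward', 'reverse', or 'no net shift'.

Q₀ = 48.27 vs Keq = 2.4840e-05 ⇒ Q>K, reverse
Step 1:
                    M           E
  I           0.05492      0.1456
  C            0.2912     -0.1456
  E            0.3461  2.9757e-06
  solve Keq expr → x = -0.1456; check Q = 2.4840e-05
Then add 0.01014 M of E.
Step 2:
                    M           E
  I            0.3461     0.01014
  C           0.02028    -0.01014
  E            0.3664  3.3346e-06
  solve Keq expr → x = -0.01014; check Q = 2.4840e-05

Direction: reverse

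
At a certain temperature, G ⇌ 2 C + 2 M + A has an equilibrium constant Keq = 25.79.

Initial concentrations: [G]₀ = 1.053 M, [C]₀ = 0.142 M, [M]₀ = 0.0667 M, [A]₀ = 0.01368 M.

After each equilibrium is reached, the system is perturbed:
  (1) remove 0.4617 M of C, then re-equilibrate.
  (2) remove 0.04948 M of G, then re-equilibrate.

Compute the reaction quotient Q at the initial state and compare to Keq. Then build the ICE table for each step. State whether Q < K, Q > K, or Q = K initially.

Q₀ = 1.1654e-06 vs Keq = 25.79 ⇒ Q<K, forward
Step 1:
                   G          C          M          A
  I            1.053      0.142     0.0667    0.01368
  C          -0.7949       1.59       1.59     0.7949
  E           0.2581      1.732      1.657     0.8086
  solve Keq expr → x = 0.7949; check Q = 25.79
Then remove 0.4617 M of C.
Step 2:
                   G          C          M          A
  I           0.2581       1.27      1.657     0.8086
  C         -0.05677     0.1135     0.1135    0.05677
  E           0.2013      1.384       1.77     0.8654
  solve Keq expr → x = 0.05677; check Q = 25.79
Then remove 0.04948 M of G.
Step 3:
                   G          C          M          A
  I           0.1518      1.384       1.77     0.8654
  C          0.02249   -0.04499   -0.04499   -0.02249
  E           0.1743      1.339      1.725     0.8429
  solve Keq expr → x = -0.02249; check Q = 25.79

Q₀ = 1.1654e-06; Q < K (proceeds forward)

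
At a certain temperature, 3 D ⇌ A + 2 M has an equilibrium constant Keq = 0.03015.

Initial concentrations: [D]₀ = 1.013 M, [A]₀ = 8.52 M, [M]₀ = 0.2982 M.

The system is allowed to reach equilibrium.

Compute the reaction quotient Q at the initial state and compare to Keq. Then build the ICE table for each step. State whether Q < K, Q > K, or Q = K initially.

Q₀ = 0.7288 vs Keq = 0.03015 ⇒ Q>K, reverse
Step 1:
                  D         A         M
  init        1.013      8.52    0.2982
  Δ          0.3106   -0.1035   -0.2071
  eq          1.324     8.416   0.09114
  solve Keq expr → x = -0.1035; check Q = 0.03015

Q₀ = 0.7288; Q > K (proceeds reverse)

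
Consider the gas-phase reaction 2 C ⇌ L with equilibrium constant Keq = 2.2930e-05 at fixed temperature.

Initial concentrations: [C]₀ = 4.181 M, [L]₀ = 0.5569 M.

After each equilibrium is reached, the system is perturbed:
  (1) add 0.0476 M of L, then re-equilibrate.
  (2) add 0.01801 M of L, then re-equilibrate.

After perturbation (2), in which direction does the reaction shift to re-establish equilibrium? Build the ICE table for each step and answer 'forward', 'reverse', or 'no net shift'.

Direction: reverse

Q₀ = 0.03186 vs Keq = 2.2930e-05 ⇒ Q>K, reverse
Step 1:
                  C         L
  I           4.181    0.5569
  C           1.113   -0.5563
  E           5.294 6.4253e-04
  solve Keq expr → x = -0.5563; check Q = 2.2930e-05
Then add 0.0476 M of L.
Step 2:
                  C         L
  I           5.294   0.04824
  C         0.09515  -0.04758
  E           5.389 6.6584e-04
  solve Keq expr → x = -0.04758; check Q = 2.2930e-05
Then add 0.01801 M of L.
Step 3:
                  C         L
  I           5.389   0.01868
  C           0.036    -0.018
  E           5.425 6.7476e-04
  solve Keq expr → x = -0.018; check Q = 2.2930e-05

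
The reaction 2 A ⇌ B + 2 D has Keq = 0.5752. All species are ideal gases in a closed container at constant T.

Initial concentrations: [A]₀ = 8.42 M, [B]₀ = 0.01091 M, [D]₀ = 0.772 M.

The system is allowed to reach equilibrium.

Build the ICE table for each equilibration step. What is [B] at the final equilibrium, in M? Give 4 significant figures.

[B]_eq = 1.415 M

Q₀ = 9.1714e-05 vs Keq = 0.5752 ⇒ Q<K, forward
Step 1:
                    A           B           D
  I              8.42     0.01091       0.772
  C            -2.807       1.404       2.807
  E             5.613       1.415       3.579
  solve Keq expr → x = 1.404; check Q = 0.5752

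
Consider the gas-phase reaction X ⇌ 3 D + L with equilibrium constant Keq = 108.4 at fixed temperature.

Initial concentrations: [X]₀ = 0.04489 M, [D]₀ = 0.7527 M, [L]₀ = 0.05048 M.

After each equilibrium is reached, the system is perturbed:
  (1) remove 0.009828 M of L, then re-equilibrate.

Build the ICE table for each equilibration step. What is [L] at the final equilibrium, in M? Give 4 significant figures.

[L]_eq = 0.085 M

Q₀ = 0.4796 vs Keq = 108.4 ⇒ Q<K, forward
Step 1:
                    X           D           L
  I           0.04489      0.7527     0.05048
  C          -0.04428      0.1328     0.04428
  E        6.0708e-04      0.8855     0.09476
  solve Keq expr → x = 0.04428; check Q = 108.4
Then remove 0.009828 M of L.
Step 2:
                    X           D           L
  I        6.0708e-04      0.8855     0.08493
  C       -6.2218e-05  1.8665e-04  6.2218e-05
  E        5.4486e-04      0.8857       0.085
  solve Keq expr → x = 6.2218e-05; check Q = 108.4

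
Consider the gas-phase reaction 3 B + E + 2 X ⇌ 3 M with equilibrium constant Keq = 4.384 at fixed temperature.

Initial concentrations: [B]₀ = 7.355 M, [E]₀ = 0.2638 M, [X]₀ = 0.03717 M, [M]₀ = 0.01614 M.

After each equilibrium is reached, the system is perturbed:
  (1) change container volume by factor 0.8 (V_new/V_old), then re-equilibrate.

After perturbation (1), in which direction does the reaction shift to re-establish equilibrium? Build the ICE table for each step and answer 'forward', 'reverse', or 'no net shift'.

Direction: forward

Q₀ = 2.8994e-05 vs Keq = 4.384 ⇒ Q<K, forward
Step 1:
                   B          E          X          M
  Initial      7.355     0.2638    0.03717    0.01614
  Change    -0.05438   -0.01813   -0.03626    0.05438
  Equil        7.301     0.2457 9.1483e-04    0.07052
  solve Keq expr → x = 0.01813; check Q = 4.384
Then change container volume by factor 0.8 (V_new/V_old).
Step 2:
                   B          E          X          M
  Initial      9.126     0.3071   0.001144    0.08815
  Change  -4.7753e-04 -1.5918e-04 -3.1835e-04 4.7753e-04
  Equil        9.125     0.3069 8.2519e-04    0.08863
  solve Keq expr → x = 1.5918e-04; check Q = 4.384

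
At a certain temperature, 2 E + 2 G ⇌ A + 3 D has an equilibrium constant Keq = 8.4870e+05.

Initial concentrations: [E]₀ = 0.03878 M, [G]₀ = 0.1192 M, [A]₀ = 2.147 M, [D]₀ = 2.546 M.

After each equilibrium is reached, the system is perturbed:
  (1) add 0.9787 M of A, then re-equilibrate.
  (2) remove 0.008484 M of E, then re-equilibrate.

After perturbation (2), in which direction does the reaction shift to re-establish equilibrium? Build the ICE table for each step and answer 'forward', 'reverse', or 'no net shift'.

Direction: reverse

Q₀ = 1.6582e+06 vs Keq = 8.4870e+05 ⇒ Q>K, reverse
Step 1:
                  E         G         A         D
  I         0.03878    0.1192     2.147     2.546
  C         0.01051   0.01051 -0.005256  -0.01577
  E         0.04929    0.1297     2.142      2.53
  solve Keq expr → x = -0.005256; check Q = 8.4870e+05
Then add 0.9787 M of A.
Step 2:
                  E         G         A         D
  I         0.04929    0.1297      3.12      2.53
  C        0.006848  0.006848 -0.003424  -0.01027
  E         0.05614    0.1366     3.117      2.52
  solve Keq expr → x = -0.003424; check Q = 8.4870e+05
Then remove 0.008484 M of E.
Step 3:
                  E         G         A         D
  I         0.04765    0.1366     3.117      2.52
  C        0.005865  0.005865 -0.002933 -0.008798
  E         0.05352    0.1424     3.114     2.511
  solve Keq expr → x = -0.002933; check Q = 8.4870e+05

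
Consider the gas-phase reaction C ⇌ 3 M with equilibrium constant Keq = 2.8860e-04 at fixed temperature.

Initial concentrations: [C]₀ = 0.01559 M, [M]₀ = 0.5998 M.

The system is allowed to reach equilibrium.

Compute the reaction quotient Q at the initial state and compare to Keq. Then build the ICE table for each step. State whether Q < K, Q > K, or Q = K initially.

Q₀ = 13.84; Q > K (proceeds reverse)

Q₀ = 13.84 vs Keq = 2.8860e-04 ⇒ Q>K, reverse
Step 1:
                   C          M
  Initial    0.01559     0.5998
  Change       0.187     -0.561
  Equil       0.2026    0.03881
  solve Keq expr → x = -0.187; check Q = 2.8860e-04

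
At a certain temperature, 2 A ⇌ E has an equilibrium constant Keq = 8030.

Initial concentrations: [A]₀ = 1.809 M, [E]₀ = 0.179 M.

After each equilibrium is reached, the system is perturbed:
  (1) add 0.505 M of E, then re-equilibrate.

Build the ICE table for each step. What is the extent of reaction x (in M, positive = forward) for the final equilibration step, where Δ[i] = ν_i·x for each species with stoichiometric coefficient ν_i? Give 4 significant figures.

Q₀ = 0.0547 vs Keq = 8030 ⇒ Q<K, forward
Step 1:
                   A          E
  Initial      1.809      0.179
  Change      -1.797     0.8987
  Equil      0.01158      1.078
  solve Keq expr → x = 0.8987; check Q = 8030
Then add 0.505 M of E.
Step 2:
                   A          E
  Initial    0.01158      1.583
  Change    0.002449  -0.001224
  Equil      0.01403      1.581
  solve Keq expr → x = -0.001224; check Q = 8030

x = -0.001224 M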